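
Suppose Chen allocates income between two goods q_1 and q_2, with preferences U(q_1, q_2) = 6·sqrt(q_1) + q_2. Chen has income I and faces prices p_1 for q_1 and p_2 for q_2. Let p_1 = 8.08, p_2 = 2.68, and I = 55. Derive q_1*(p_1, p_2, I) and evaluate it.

q_1* = 0.9901

MU_q_1 = 3/√q_1, MU_q_2 = 1. Tangency: 3/√q_1 = p_1/p_2.
Thus q_1* = (3·p_2/p_1)² — independent of I — with the rest of income spent on q_2.
Plugging in: q_1* = (3·2.68/8.08)² = 0.9901.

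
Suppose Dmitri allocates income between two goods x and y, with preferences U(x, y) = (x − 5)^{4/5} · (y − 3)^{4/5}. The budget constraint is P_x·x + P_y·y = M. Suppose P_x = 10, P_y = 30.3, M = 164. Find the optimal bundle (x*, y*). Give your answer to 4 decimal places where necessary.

x* = 6.155, y* = 3.3812

MRS = (y−3)/(x−5). Tangency with P_x/P_y gives y−3 = (P_x/P_y)·(x−5).
Substituting into the budget: x* = 5 + 0.5·(M − 5·P_x − 3·P_y)/P_x, and y* = 3 + 0.5·(…)/P_y.
Discretionary income = 164 − 5·10 − 3·30.3 = 23.1; x* = 5 + 0.5·23.1/10 = 6.155; y* = 3 + 0.5·23.1/30.3 = 3.3812.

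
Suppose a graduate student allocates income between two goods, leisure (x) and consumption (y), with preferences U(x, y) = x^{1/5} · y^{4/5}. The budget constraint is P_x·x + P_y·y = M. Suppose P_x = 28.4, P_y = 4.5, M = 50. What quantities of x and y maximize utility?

Tangency: MRS = (1/4)·y/x = P_x/P_y.
Rearranging, P_y·y = 4·P_x·x. Substituting into the budget gives P_x·x·(1 + 4) = M.
Demand: x*(P_x,P_y,M) = 0.2·M/P_x and y* = 0.8·M/P_y.
At P_x=28.4, P_y=4.5, M=50: x* = 0.2·50/28.4 = 0.3521, y* = 8.8889.

x* = 0.3521, y* = 8.8889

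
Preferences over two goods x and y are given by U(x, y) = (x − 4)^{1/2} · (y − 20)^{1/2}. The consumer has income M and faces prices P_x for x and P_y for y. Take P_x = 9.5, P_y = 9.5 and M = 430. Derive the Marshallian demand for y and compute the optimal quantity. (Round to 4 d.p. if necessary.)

y* = 30.6316

This is Cobb-Douglas in (x−4, y−20): tangency gives 0.5·P_y·(y−20) = 0.5·P_x·(x−4).
Substituting into the budget: x* = 4 + 0.5·(M − 4·P_x − 20·P_y)/P_x, and y* = 20 + 0.5·(…)/P_y.
Discretionary income = 430 − 4·9.5 − 20·9.5 = 202; y* = 20 + 0.5·202/9.5 = 30.6316.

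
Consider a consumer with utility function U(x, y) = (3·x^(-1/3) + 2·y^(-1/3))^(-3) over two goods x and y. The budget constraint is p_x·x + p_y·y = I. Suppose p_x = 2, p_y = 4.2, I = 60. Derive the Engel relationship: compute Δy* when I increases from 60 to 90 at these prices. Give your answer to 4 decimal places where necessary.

Δy* = 3.3599

MU_x ∝ 3·x^(-4/3), MU_y ∝ 2·y^(-4/3), so MRS = (3/2)·(y/x)^(4/3) = p_x/p_y.
Solve for the ratio: y/x = [(2/3)·p_x/p_y]^(0.75).
Substitute y = (y/x)·x into the budget: x* = I/(p_x + p_y·(y/x)).
Numerically y/x = 0.422929, so x* = 60/(2 + 4.2·0.422929) = 15.8886 and y* = 0.422929·15.8886 = 6.7197.
At I' = 90: y* = 10.0796. Change: 10.0796 − 6.7197 = 3.3599.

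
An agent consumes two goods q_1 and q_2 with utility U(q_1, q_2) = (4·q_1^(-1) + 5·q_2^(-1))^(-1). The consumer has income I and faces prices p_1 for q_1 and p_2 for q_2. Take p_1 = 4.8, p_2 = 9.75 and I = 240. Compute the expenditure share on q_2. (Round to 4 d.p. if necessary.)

MRS = MU_q_1/MU_q_2 = (4/5)·(q_2/q_1)^(2). Set equal to p_1/p_2.
Solve for the ratio: q_2/q_1 = [(5/4)·p_1/p_2]^(0.5).
With the ratio pinned down, the budget gives q_1* = I/(p_1 + p_2·(q_2/q_1)) and q_2* = (q_2/q_1)·q_1*.
Numerically q_2/q_1 = 0.784465, so q_1* = 240/(4.8 + 9.75·0.784465) = 19.2794 and q_2* = 0.784465·19.2794 = 15.124.
Expenditure on q_2: 9.75·15.124 = 147.4589; share = 0.6144.

share on q_2 = 0.6144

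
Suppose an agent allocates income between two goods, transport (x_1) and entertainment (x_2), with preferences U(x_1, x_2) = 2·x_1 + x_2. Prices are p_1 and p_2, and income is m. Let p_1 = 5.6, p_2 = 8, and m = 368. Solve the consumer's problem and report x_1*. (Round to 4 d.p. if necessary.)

x_1* = 65.7143

Linear utility — the consumer picks whichever good has higher MU/price: 2/5.6 = 0.3571 vs 1/8 = 0.125.
x_1 gives more utility per dollar, so spend all income on x_1: x_1* = m/p_1, x_2* = 0.
Numerically: x_1* = 65.7143, x_2* = 0.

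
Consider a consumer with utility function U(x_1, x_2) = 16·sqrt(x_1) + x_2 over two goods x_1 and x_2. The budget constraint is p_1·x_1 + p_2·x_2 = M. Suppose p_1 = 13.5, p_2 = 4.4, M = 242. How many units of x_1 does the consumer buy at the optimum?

Utility is quasi-linear in x_2; the FOC for x_1 is 8/√x_1 = p_1/p_2.
Thus x_1* = (8·p_2/p_1)² — independent of M — with the rest of income spent on x_2.
Plugging in: x_1* = (8·4.4/13.5)² = 6.7986.

x_1* = 6.7986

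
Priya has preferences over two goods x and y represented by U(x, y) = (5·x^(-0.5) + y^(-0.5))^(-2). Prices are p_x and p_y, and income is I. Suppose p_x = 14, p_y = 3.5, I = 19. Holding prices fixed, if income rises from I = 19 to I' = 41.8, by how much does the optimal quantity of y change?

With the ratio pinned down, the budget gives x* = I/(p_x + p_y·(y/x)) and y* = (y/x)·x*.
Numerically y/x = 0.861774, so x* = 19/(14 + 3.5·0.861774) = 1.1166 and y* = 0.861774·1.1166 = 0.9622.
At I' = 41.8: y* = 2.1169. Change: 2.1169 − 0.9622 = 1.1547.

Δy* = 1.1547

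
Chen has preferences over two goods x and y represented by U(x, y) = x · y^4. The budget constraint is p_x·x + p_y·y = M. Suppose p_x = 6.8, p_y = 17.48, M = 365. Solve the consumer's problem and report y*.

y* = 16.7048

The MRS is (1/4)·y/x. Set MRS = p_x/p_y.
Rearranging, p_y·y = 4·p_x·x. Substituting into the budget gives p_x·x·(1 + 4) = M.
Demand: x*(p_x,p_y,M) = 0.2·M/p_x and y* = 0.8·M/p_y.
At p_x=6.8, p_y=17.48, M=365: y* = 0.8·365/17.48 = 16.7048.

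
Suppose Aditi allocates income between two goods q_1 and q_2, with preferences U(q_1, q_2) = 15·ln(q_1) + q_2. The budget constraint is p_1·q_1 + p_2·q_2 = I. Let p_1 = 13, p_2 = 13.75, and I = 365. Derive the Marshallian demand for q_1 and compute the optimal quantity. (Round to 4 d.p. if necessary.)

q_1* = 15.8654

So q_1*(p_1,p_2) = 15·p_2/p_1, independent of income; and q_2* = (I − 15·p_2)/p_2.
At the given prices: q_1* = 15·13.75/13 = 15.8654.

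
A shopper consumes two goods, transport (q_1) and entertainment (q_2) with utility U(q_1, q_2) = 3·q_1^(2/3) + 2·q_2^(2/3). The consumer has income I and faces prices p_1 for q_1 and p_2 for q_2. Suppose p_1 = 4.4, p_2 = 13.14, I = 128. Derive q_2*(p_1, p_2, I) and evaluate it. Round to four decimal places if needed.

From the CES first-order condition, (3/2)·(q_2/q_1)^(1/3) = p_1/p_2.
Solve for the ratio: q_2/q_1 = [(2/3)·p_1/p_2]^(3).
Substitute q_2 = (q_2/q_1)·q_1 into the budget: q_1* = I/(p_1 + p_2·(q_2/q_1)).
Numerically q_2/q_1 = 0.011125, so q_1* = 128/(4.4 + 13.14·0.011125) = 28.1555 and q_2* = 0.011125·28.1555 = 0.3132.

q_2* = 0.3132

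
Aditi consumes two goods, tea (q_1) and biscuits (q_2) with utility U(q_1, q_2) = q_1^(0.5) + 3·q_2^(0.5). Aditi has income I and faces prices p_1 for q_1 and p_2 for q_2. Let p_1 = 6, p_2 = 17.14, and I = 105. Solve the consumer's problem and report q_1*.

q_1* = 4.2163

MU_q_1 ∝ q_1^(-0.5), MU_q_2 ∝ 3·q_2^(-0.5), so MRS = (1/3)·(q_2/q_1)^(0.5) = p_1/p_2.
Hence q_2/q_1 = (3·p_1/p_2)^(1/(0.5)), i.e. raised to the 2 power.
With the ratio pinned down, the budget gives q_1* = I/(p_1 + p_2·(q_2/q_1)) and q_2* = (q_2/q_1)·q_1*.
Numerically q_2/q_1 = 1.102868, so q_1* = 105/(6 + 17.14·1.102868) = 4.2163.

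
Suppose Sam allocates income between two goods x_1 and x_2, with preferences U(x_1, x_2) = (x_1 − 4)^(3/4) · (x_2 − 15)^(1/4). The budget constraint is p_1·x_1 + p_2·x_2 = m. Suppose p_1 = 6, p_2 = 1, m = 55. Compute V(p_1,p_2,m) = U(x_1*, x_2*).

V = 2.3784

MRS = 3·(x_2−15)/(x_1−4). Tangency with p_1/p_2 gives x_2−15 = (1/3)·(p_1/p_2)·(x_1−4).
Substituting into the budget: x_1* = 4 + 0.75·(m − 4·p_1 − 15·p_2)/p_1, and x_2* = 15 + 0.25·(…)/p_2.
Discretionary income = 55 − 4·6 − 15·1 = 16; x_1* = 4 + 0.75·16/6 = 6; x_2* = 15 + 0.25·16/1 = 19.
Utility at the optimum: U(6, 19) = 2.3784.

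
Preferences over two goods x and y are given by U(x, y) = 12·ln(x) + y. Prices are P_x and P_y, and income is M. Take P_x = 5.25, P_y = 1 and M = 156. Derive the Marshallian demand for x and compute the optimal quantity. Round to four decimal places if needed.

x* = 2.2857

So x*(P_x,P_y) = 12·P_y/P_x, independent of income; and y* = (M − 12·P_y)/P_y.
At the given prices: x* = 12·1/5.25 = 2.2857.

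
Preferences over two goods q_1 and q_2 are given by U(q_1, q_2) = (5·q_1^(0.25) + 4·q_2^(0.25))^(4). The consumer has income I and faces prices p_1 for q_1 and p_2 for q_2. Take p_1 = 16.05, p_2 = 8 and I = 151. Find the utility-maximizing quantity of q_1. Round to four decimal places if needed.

Substitute q_2 = (q_2/q_1)·q_1 into the budget: q_1* = I/(p_1 + p_2·(q_2/q_1)).
Numerically q_2/q_1 = 1.879173, so q_1* = 151/(16.05 + 8·1.879173) = 4.8579.

q_1* = 4.8579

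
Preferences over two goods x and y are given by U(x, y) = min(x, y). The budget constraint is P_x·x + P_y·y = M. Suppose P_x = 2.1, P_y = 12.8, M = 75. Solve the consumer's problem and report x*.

With perfect complements, no substitution: consume in ratio x:y = 1:1.
Budget: P_x·x + P_y·x = M, so (P_x + P_y)·x = M.
Demand: x*(P_x,P_y,M) = M/(P_x + P_y), y* = M/(P_x + P_y).
Here 2.1 + 12.8 = 14.9, giving x* = 5.0336.

x* = 5.0336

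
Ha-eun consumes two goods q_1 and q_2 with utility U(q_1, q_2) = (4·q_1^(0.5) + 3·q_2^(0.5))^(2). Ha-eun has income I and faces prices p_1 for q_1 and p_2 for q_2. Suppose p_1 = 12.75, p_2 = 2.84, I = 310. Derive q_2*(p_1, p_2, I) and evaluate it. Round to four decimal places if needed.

With the ratio pinned down, the budget gives q_1* = I/(p_1 + p_2·(q_2/q_1)) and q_2* = (q_2/q_1)·q_1*.
Numerically q_2/q_1 = 11.337211, so q_1* = 310/(12.75 + 2.84·11.337211) = 6.8969 and q_2* = 11.337211·6.8969 = 78.1917.

q_2* = 78.1917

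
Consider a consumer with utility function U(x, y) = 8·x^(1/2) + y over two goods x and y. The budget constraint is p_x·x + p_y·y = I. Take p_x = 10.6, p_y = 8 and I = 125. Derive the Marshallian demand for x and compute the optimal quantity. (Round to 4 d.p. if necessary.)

x* = 9.1136

Utility is quasi-linear in y; the FOC for x is 4/√x = p_x/p_y.
Solve: √x = 4·p_y/p_x, so x*(p_x,p_y) = (4·p_y/p_x)², and y* = (I − p_x·x*)/p_y.
Plugging in: x* = (4·8/10.6)² = 9.1136.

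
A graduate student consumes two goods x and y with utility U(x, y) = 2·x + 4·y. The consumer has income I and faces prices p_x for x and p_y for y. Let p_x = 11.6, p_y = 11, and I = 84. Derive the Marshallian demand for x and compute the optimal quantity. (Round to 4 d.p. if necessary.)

x* = 0

Perfect substitutes: compare marginal utility per dollar. 2/p_x vs 4/p_y → 0.1724 vs 0.3636.
y gives more utility per dollar, so spend all income on y: y* = I/p_y, x* = 0.
Numerically: x* = 0, y* = 7.6364.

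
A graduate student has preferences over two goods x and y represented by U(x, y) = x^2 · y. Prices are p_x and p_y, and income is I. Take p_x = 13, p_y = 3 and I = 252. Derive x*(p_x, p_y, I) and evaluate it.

x* = 12.9231

Demand: x*(p_x,p_y,I) = 2/3·I/p_x and y* = 1/3·I/p_y.
At p_x=13, p_y=3, I=252: x* = 2/3·252/13 = 12.9231.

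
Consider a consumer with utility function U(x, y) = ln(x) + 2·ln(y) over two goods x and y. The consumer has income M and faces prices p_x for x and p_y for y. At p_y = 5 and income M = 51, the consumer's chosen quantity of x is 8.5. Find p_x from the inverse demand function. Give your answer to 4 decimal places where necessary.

p_x = 2

Tangency: MRS = (1/2)·y/x = p_x/p_y.
Rearranging, p_y·y = 2·p_x·x. Substituting into the budget gives p_x·x·(1 + 2) = M.
Demand: x*(p_x,p_y,M) = 1/3·M/p_x and y* = 2/3·M/p_y.
Set x* = 8.5 in the demand function and solve for p_x: p_x = 2.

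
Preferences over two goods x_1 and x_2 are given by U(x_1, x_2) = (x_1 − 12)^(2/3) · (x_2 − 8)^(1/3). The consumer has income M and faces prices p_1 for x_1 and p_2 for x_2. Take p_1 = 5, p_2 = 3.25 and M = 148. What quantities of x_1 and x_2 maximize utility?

Discretionary income = 148 − 12·5 − 8·3.25 = 62; x_1* = 12 + 2/3·62/5 = 20.2667; x_2* = 8 + 1/3·62/3.25 = 14.359.

x_1* = 20.2667, x_2* = 14.359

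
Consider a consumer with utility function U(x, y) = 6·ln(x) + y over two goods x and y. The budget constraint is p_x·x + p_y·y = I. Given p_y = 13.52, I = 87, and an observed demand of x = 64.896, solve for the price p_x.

Set MRS = p_x/p_y: (6/x)/1 = p_x/p_y.
So x*(p_x,p_y) = 6·p_y/p_x, independent of income; and y* = (I − 6·p_y)/p_y.
Set x* = 64.896 in the demand function and solve for p_x: p_x = 1.25.

p_x = 1.25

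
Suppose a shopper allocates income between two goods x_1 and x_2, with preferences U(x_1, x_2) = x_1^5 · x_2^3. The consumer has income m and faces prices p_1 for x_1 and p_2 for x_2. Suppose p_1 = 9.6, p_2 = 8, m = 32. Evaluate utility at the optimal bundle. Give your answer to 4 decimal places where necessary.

Tangency: MRS = (5/3)·x_2/x_1 = p_1/p_2.
Rearranging, p_2·x_2 = (3/5)·p_1·x_1. Substituting into the budget gives p_1·x_1·(1 + (3/5)) = m.
Demand: x_1*(p_1,p_2,m) = 0.625·m/p_1 and x_2* = 0.375·m/p_2.
At p_1=9.6, p_2=8, m=32: x_1* = 0.625·32/9.6 = 2.0833, x_2* = 1.5.
Utility at the optimum: U(2.0833, 1.5) = 132.4548.

V = 132.4548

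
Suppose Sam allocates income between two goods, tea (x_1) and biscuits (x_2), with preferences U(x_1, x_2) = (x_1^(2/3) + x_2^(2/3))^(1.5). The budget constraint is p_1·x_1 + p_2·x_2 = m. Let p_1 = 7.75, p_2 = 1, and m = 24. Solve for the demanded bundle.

x_1* = 0.0507, x_2* = 23.607

Substitute x_2 = (x_2/x_1)·x_1 into the budget: x_1* = m/(p_1 + p_2·(x_2/x_1)).
Numerically x_2/x_1 = 465.484375, so x_1* = 24/(7.75 + 1·465.484375) = 0.0507 and x_2* = 465.484375·0.0507 = 23.607.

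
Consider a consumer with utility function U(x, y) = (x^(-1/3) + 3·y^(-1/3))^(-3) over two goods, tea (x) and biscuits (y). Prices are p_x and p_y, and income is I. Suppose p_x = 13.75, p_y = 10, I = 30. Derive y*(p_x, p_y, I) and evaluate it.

MU_x ∝ x^(-4/3), MU_y ∝ 3·y^(-4/3), so MRS = (1/3)·(y/x)^(4/3) = p_x/p_y.
Hence y/x = (3·p_x/p_y)^(1/(4/3)), i.e. raised to the 0.75 power.
Substitute y = (y/x)·x into the budget: x* = I/(p_x + p_y·(y/x)).
Numerically y/x = 2.894463, so x* = 30/(13.75 + 10·2.894463) = 0.7027 and y* = 2.894463·0.7027 = 2.0338.

y* = 2.0338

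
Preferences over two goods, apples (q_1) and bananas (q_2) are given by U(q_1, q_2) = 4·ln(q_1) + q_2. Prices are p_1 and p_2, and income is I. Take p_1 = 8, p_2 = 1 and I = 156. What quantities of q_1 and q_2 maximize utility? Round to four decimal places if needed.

Set MRS = p_1/p_2: (4/q_1)/1 = p_1/p_2.
So q_1*(p_1,p_2) = 4·p_2/p_1, independent of income; and q_2* = (I − 4·p_2)/p_2.
At the given prices: q_1* = 4·1/8 = 0.5, and q_2* = 152.

q_1* = 0.5, q_2* = 152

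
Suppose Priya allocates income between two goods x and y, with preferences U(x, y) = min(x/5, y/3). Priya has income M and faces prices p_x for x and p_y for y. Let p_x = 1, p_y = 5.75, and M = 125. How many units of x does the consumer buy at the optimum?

Demand: x*(p_x,p_y,M) = 5·M/(5·p_x + 3·p_y), y* = 3·M/(5·p_x + 3·p_y).
Here 5·1 + 3·5.75 = 22.25, giving x* = 28.0899.

x* = 28.0899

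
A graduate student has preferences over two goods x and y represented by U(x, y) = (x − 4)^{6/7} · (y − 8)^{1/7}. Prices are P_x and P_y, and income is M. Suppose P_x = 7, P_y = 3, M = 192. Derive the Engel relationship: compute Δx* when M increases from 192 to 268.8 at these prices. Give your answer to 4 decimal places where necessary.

Discretionary income = 192 − 4·7 − 8·3 = 140; x* = 4 + 6/7·140/7 = 21.1429.
At M' = 268.8: x* = 30.5469. Change: 30.5469 − 21.1429 = 9.4041.

Δx* = 9.4041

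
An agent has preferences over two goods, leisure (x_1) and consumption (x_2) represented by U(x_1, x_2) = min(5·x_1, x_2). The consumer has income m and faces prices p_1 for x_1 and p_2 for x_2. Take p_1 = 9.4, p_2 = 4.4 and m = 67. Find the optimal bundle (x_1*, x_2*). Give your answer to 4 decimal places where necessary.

Leontief preferences: the optimum is at the kink where x_1/1 = x_2/5, i.e. x_2 = 5·x_1.
Budget: p_1·x_1 + p_2·5·x_1 = m, so (p_1 + 5·p_2)·x_1 = m.
Demand: x_1*(p_1,p_2,m) = m/(p_1 + 5·p_2), x_2* = 5·m/(p_1 + 5·p_2).
Here 9.4 + 5·4.4 = 31.4, giving x_1* = 2.1338 and x_2* = 10.6688.

x_1* = 2.1338, x_2* = 10.6688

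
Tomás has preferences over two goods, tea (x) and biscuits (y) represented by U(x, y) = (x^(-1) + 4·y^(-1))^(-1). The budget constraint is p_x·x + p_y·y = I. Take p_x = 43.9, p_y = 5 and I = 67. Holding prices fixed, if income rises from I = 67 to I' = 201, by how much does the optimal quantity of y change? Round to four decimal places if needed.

MRS = MU_x/MU_y = (1/4)·(y/x)^(2). Set equal to p_x/p_y.
Hence y/x = (4·p_x/p_y)^(1/(2)), i.e. raised to the 0.5 power.
With the ratio pinned down, the budget gives x* = I/(p_x + p_y·(y/x)) and y* = (y/x)·x*.
Numerically y/x = 5.926213, so x* = 67/(43.9 + 5·5.926213) = 0.9112 and y* = 5.926213·0.9112 = 5.3998.
At I' = 201: y* = 16.1995. Change: 16.1995 − 5.3998 = 10.7997.

Δy* = 10.7997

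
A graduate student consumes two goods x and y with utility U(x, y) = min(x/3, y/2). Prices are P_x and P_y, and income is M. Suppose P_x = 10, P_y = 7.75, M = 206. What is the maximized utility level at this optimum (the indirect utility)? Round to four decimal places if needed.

With perfect complements, no substitution: consume in ratio x:y = 3:2.
Budget: P_x·x + P_y·(2/3)·x = M, so (3·P_x + 2·P_y)·x = 3·M.
Demand: x*(P_x,P_y,M) = 3·M/(3·P_x + 2·P_y), y* = 2·M/(3·P_x + 2·P_y).
Here 3·10 + 2·7.75 = 45.5, giving x* = 13.5824 and y* = 9.0549.
Utility at the optimum: U(13.5824, 9.0549) = 4.5275.

V = 4.5275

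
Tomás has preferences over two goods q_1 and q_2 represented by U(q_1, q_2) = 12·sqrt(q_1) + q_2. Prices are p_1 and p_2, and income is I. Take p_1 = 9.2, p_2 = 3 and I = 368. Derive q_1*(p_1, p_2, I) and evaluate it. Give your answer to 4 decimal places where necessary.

q_1* = 3.828

MU_q_1 = 6/√q_1, MU_q_2 = 1. Tangency: 6/√q_1 = p_1/p_2.
Thus q_1* = (6·p_2/p_1)² — independent of I — with the rest of income spent on q_2.
Plugging in: q_1* = (6·3/9.2)² = 3.828.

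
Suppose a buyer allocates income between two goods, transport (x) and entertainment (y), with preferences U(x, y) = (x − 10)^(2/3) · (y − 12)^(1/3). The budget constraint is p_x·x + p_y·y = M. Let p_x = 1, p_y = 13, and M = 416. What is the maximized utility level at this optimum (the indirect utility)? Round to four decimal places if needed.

MRS = 2·(y−12)/(x−10). Tangency with p_x/p_y gives y−12 = (1/2)·(p_x/p_y)·(x−10).
After buying the subsistence bundle (10, 12), a share 2/3 of the remaining income goes to x: x* = 10 + 2/3·(M − 10p_x − 12p_y)/p_x.
Discretionary income = 416 − 10·1 − 12·13 = 250; x* = 10 + 2/3·250/1 = 176.6667; y* = 12 + 1/3·250/13 = 18.4103.
Utility at the optimum: U(176.6667, 18.4103) = 56.2589.

V = 56.2589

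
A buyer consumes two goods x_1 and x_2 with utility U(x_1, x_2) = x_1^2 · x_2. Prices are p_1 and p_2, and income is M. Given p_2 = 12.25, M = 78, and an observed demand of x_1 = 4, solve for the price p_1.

The MRS is 2·x_2/x_1. Set MRS = p_1/p_2.
Rearranging, p_2·x_2 = (1/2)·p_1·x_1. Substituting into the budget gives p_1·x_1·(1 + (1/2)) = M.
Demand: x_1*(p_1,p_2,M) = 2/3·M/p_1 and x_2* = 1/3·M/p_2.
Set x_1* = 4 in the demand function and solve for p_1: p_1 = 13.

p_1 = 13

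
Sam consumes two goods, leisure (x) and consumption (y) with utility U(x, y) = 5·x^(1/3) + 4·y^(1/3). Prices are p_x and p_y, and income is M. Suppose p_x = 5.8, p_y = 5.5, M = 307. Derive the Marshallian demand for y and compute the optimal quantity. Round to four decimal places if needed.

y* = 23.6426

Numerically y/x = 0.774877, so x* = 307/(5.8 + 5.5·0.774877) = 30.5114 and y* = 0.774877·30.5114 = 23.6426.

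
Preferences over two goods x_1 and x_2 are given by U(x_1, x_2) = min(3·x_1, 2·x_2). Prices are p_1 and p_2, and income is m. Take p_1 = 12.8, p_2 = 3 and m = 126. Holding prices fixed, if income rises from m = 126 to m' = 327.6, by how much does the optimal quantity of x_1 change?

With perfect complements, no substitution: consume in ratio x_1:x_2 = 2:3.
Budget: p_1·x_1 + p_2·(3/2)·x_1 = m, so (2·p_1 + 3·p_2)·x_1 = 2·m.
Demand: x_1*(p_1,p_2,m) = 2·m/(2·p_1 + 3·p_2), x_2* = 3·m/(2·p_1 + 3·p_2).
Here 2·12.8 + 3·3 = 34.6, giving x_1* = 7.2832.
At m' = 327.6: x_1* = 18.9364. Change: 18.9364 − 7.2832 = 11.6532.

Δx_1* = 11.6532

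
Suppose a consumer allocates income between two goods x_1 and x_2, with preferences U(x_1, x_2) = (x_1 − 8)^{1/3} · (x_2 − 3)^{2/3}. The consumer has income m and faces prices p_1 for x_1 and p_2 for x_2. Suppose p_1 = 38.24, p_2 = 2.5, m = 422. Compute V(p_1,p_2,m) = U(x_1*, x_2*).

V = 9.258

This is Cobb-Douglas in (x_1−8, x_2−3): tangency gives 1/3·p_2·(x_2−3) = 2/3·p_1·(x_1−8).
After buying the subsistence bundle (8, 3), a share 1/3 of the remaining income goes to x_1: x_1* = 8 + 1/3·(m − 8p_1 − 3p_2)/p_1.
Discretionary income = 422 − 8·38.24 − 3·2.5 = 108.58; x_1* = 8 + 1/3·108.58/38.24 = 8.9465; x_2* = 3 + 2/3·108.58/2.5 = 31.9547.
Utility at the optimum: U(8.9465, 31.9547) = 9.258.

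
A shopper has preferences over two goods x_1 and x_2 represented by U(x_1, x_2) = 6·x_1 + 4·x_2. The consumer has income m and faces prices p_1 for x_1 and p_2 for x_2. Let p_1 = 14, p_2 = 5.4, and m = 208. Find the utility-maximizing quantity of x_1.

x_1* = 0

Linear utility — the consumer picks whichever good has higher MU/price: 6/14 = 0.4286 vs 4/5.4 = 0.7407.
x_2 gives more utility per dollar, so spend all income on x_2: x_2* = m/p_2, x_1* = 0.
Numerically: x_1* = 0, x_2* = 38.5185.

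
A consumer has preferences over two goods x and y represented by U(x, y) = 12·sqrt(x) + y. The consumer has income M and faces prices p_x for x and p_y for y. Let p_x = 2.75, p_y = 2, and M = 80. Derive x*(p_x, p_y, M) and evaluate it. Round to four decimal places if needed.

x* = 19.0413

MU_x = 6/√x, MU_y = 1. Tangency: 6/√x = p_x/p_y.
Solve: √x = 6·p_y/p_x, so x*(p_x,p_y) = (6·p_y/p_x)², and y* = (M − p_x·x*)/p_y.
Plugging in: x* = (6·2/2.75)² = 19.0413.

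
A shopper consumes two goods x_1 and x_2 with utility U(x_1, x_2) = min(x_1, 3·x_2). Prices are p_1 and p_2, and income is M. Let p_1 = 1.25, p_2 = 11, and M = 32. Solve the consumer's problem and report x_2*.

x_2* = 2.1695

Leontief preferences: the optimum is at the kink where x_1/3 = x_2/1, i.e. x_2 = (1/3)·x_1.
Budget: p_1·x_1 + p_2·(1/3)·x_1 = M, so (3·p_1 + p_2)·x_1 = 3·M.
Demand: x_1*(p_1,p_2,M) = 3·M/(3·p_1 + p_2), x_2* = M/(3·p_1 + p_2).
Here 3·1.25 + 11 = 14.75, giving x_2* = 2.1695.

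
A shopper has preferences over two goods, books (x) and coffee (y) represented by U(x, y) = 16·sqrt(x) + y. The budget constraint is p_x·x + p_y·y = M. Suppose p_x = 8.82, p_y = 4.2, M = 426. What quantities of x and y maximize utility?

x* = 14.5125, y* = 70.9524

MU_x = 8/√x, MU_y = 1. Tangency: 8/√x = p_x/p_y.
Solve: √x = 8·p_y/p_x, so x*(p_x,p_y) = (8·p_y/p_x)², and y* = (M − p_x·x*)/p_y.
Plugging in: x* = (8·4.2/8.82)² = 14.5125, y* = 70.9524.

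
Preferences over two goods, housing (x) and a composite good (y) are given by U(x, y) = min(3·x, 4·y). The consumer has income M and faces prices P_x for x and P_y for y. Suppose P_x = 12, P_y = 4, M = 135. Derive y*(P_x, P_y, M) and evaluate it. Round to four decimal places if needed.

y* = 6.75

Leontief preferences: the optimum is at the kink where x/4 = y/3, i.e. y = (3/4)·x.
Budget: P_x·x + P_y·(3/4)·x = M, so (4·P_x + 3·P_y)·x = 4·M.
Demand: x*(P_x,P_y,M) = 4·M/(4·P_x + 3·P_y), y* = 3·M/(4·P_x + 3·P_y).
Here 4·12 + 3·4 = 60, giving y* = 6.75.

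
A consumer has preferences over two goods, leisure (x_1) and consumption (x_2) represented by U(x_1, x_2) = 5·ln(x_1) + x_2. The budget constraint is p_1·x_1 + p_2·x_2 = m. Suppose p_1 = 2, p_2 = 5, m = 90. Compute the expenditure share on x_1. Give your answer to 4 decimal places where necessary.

share on x_1 = 0.2778

MU_x_1 = 5/x_1, MU_x_2 = 1. Tangency: 5/x_1 = p_1/p_2.
So x_1*(p_1,p_2) = 5·p_2/p_1, independent of income; and x_2* = (m − 5·p_2)/p_2.
At the given prices: x_1* = 5·5/2 = 12.5, and x_2* = 13.
Expenditure on x_1: 2·12.5 = 25; share = 0.2778.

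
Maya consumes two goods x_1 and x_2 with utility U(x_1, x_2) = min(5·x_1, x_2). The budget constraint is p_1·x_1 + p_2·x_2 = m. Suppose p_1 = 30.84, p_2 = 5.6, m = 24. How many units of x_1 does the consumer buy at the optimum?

x_1* = 0.4079

Here 30.84 + 5·5.6 = 58.84, giving x_1* = 0.4079.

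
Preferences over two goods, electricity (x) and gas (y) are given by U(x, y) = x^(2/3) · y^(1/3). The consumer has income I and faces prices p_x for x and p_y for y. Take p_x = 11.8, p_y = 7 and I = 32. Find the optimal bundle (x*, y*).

The MRS is 2·y/x. Set MRS = p_x/p_y.
Rearranging, p_y·y = (1/2)·p_x·x. Substituting into the budget gives p_x·x·(1 + (1/2)) = I.
Demand: x*(p_x,p_y,I) = 2/3·I/p_x and y* = 1/3·I/p_y.
At p_x=11.8, p_y=7, I=32: x* = 2/3·32/11.8 = 1.8079, y* = 1.5238.

x* = 1.8079, y* = 1.5238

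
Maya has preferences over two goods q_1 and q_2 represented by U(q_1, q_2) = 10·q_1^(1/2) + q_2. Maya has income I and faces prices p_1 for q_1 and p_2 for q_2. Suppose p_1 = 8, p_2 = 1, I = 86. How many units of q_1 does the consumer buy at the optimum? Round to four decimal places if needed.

q_1* = 0.3906

Set MRS = p_1/p_2: 5·q_1^(−1/2) = p_1/p_2.
Solve: √q_1 = 5·p_2/p_1, so q_1*(p_1,p_2) = (5·p_2/p_1)², and q_2* = (I − p_1·q_1*)/p_2.
Plugging in: q_1* = (5·1/8)² = 0.3906.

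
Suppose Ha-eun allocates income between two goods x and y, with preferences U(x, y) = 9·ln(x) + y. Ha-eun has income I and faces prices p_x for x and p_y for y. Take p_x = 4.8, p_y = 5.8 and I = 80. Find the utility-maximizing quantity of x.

MU_x = 9/x, MU_y = 1. Tangency: 9/x = p_x/p_y.
So x*(p_x,p_y) = 9·p_y/p_x, independent of income; and y* = (I − 9·p_y)/p_y.
At the given prices: x* = 9·5.8/4.8 = 10.875.

x* = 10.875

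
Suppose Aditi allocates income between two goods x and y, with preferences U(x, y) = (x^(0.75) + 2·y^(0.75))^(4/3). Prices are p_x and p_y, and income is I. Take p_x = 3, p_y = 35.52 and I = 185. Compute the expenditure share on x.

From the CES first-order condition, (1/2)·(y/x)^(0.25) = p_x/p_y.
Hence y/x = (2·p_x/p_y)^(1/(0.25)), i.e. raised to the 4 power.
With the ratio pinned down, the budget gives x* = I/(p_x + p_y·(y/x)) and y* = (y/x)·x*.
Numerically y/x = 0.000814, so x* = 185/(3 + 35.52·0.000814) = 61.0779 and y* = 0.000814·61.0779 = 0.0497.
Expenditure on x: 3·61.0779 = 183.2337; share = 0.9905.

share on x = 0.9905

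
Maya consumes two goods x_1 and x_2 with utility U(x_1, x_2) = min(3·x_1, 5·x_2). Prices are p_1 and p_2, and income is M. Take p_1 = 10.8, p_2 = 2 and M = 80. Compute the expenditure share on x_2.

share on x_2 = 0.1

Demand: x_1*(p_1,p_2,M) = 5·M/(5·p_1 + 3·p_2), x_2* = 3·M/(5·p_1 + 3·p_2).
Here 5·10.8 + 3·2 = 60, giving x_1* = 6.6667 and x_2* = 4.
Expenditure on x_2: 2·4 = 8; share = 0.1.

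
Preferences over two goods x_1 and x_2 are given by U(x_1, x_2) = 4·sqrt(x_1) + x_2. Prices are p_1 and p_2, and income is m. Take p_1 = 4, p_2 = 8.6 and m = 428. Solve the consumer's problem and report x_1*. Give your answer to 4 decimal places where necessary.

x_1* = 18.49

MU_x_1 = 2/√x_1, MU_x_2 = 1. Tangency: 2/√x_1 = p_1/p_2.
Solve: √x_1 = 2·p_2/p_1, so x_1*(p_1,p_2) = (2·p_2/p_1)², and x_2* = (m − p_1·x_1*)/p_2.
Plugging in: x_1* = (2·8.6/4)² = 18.49.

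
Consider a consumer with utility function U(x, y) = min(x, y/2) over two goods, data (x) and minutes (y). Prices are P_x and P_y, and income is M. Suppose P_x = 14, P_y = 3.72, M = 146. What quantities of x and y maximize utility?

Leontief preferences: the optimum is at the kink where x/1 = y/2, i.e. y = 2·x.
Budget: P_x·x + P_y·2·x = M, so (P_x + 2·P_y)·x = M.
Demand: x*(P_x,P_y,M) = M/(P_x + 2·P_y), y* = 2·M/(P_x + 2·P_y).
Here 14 + 2·3.72 = 21.44, giving x* = 6.8097 and y* = 13.6194.

x* = 6.8097, y* = 13.6194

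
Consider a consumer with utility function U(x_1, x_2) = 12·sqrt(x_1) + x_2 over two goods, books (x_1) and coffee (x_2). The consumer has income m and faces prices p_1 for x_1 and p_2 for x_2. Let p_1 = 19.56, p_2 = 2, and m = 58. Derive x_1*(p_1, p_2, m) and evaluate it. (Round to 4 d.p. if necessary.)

Utility is quasi-linear in x_2; the FOC for x_1 is 6/√x_1 = p_1/p_2.
Thus x_1* = (6·p_2/p_1)² — independent of m — with the rest of income spent on x_2.
Plugging in: x_1* = (6·2/19.56)² = 0.3764.

x_1* = 0.3764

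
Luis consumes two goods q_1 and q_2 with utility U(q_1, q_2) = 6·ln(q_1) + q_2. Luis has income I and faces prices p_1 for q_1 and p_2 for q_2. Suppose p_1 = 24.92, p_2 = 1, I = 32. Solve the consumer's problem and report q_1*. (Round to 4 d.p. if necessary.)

q_1* = 0.2408

At the given prices: q_1* = 6·1/24.92 = 0.2408.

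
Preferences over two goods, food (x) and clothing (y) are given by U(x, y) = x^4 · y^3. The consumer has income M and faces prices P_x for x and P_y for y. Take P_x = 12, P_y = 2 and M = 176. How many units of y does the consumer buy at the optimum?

y* = 37.7143

The MRS is (4/3)·y/x. Set MRS = P_x/P_y.
Rearranging, P_y·y = (3/4)·P_x·x. Substituting into the budget gives P_x·x·(1 + (3/4)) = M.
Demand: x*(P_x,P_y,M) = 4/7·M/P_x and y* = 3/7·M/P_y.
At P_x=12, P_y=2, M=176: y* = 3/7·176/2 = 37.7143.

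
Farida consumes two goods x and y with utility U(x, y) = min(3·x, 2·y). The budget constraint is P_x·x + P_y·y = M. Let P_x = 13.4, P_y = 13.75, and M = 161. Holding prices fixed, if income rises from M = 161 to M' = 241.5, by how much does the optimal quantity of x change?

Leontief preferences: the optimum is at the kink where x/2 = y/3, i.e. y = (3/2)·x.
Budget: P_x·x + P_y·(3/2)·x = M, so (2·P_x + 3·P_y)·x = 2·M.
Demand: x*(P_x,P_y,M) = 2·M/(2·P_x + 3·P_y), y* = 3·M/(2·P_x + 3·P_y).
Here 2·13.4 + 3·13.75 = 68.05, giving x* = 4.7318.
At M' = 241.5: x* = 7.0977. Change: 7.0977 − 4.7318 = 2.3659.

Δx* = 2.3659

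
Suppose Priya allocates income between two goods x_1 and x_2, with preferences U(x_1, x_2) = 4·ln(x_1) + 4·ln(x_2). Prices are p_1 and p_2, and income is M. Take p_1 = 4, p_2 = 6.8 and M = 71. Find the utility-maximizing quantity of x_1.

The MRS is x_2/x_1. Set MRS = p_1/p_2.
Rearranging, p_2·x_2 = p_1·x_1. Substituting into the budget gives p_1·x_1·(1 + 1) = M.
Demand: x_1*(p_1,p_2,M) = 0.5·M/p_1 and x_2* = 0.5·M/p_2.
At p_1=4, p_2=6.8, M=71: x_1* = 0.5·71/4 = 8.875.

x_1* = 8.875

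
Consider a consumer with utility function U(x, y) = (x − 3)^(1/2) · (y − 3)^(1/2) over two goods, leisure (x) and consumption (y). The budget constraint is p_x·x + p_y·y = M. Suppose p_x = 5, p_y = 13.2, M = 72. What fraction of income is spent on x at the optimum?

Let x' = x−3, y' = y−3. MRS = y'/x' = p_x/p_y.
Substituting into the budget: x* = 3 + 0.5·(M − 3·p_x − 3·p_y)/p_x, and y* = 3 + 0.5·(…)/p_y.
Discretionary income = 72 − 3·5 − 3·13.2 = 17.4; x* = 3 + 0.5·17.4/5 = 4.74; y* = 3 + 0.5·17.4/13.2 = 3.6591.
Expenditure on x: 5·4.74 = 23.7; share = 0.3292.

share on x = 0.3292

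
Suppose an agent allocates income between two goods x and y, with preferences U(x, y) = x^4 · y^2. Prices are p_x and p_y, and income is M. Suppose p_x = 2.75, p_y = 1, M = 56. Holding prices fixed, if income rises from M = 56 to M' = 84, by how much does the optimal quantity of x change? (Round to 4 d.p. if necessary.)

Δx* = 6.7879

MU_x/MU_y = (4·y)/(2·x); tangency sets this equal to p_x/p_y.
So 4·p_y·y = 2·p_x·x; combined with the budget, a share 2/3 of income goes to x.
Demand: x*(p_x,p_y,M) = 2/3·M/p_x and y* = 1/3·M/p_y.
At p_x=2.75, p_y=1, M=56: x* = 2/3·56/2.75 = 13.5758.
At M' = 84: x* = 20.3636. Change: 20.3636 − 13.5758 = 6.7879.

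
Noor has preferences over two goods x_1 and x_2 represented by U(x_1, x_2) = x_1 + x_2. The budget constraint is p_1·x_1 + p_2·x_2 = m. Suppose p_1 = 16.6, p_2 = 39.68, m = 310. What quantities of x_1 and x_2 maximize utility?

x_1* = 18.6747, x_2* = 0

x_1 gives more utility per dollar, so spend all income on x_1: x_1* = m/p_1, x_2* = 0.
Numerically: x_1* = 18.6747, x_2* = 0.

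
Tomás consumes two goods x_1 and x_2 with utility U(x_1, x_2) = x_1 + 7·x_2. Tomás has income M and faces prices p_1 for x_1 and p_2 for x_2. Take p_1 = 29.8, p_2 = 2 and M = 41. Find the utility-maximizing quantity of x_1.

Perfect substitutes: compare marginal utility per dollar. 1/p_1 vs 7/p_2 → 0.0336 vs 3.5.
x_2 gives more utility per dollar, so spend all income on x_2: x_2* = M/p_2, x_1* = 0.
Numerically: x_1* = 0, x_2* = 20.5.

x_1* = 0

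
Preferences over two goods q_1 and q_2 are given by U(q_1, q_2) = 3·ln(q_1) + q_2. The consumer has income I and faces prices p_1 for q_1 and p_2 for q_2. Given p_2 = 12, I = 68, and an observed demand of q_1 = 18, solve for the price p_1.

p_1 = 2

Set MRS = p_1/p_2: (3/q_1)/1 = p_1/p_2.
So q_1*(p_1,p_2) = 3·p_2/p_1, independent of income; and q_2* = (I − 3·p_2)/p_2.
Set q_1* = 18 in the demand function and solve for p_1: p_1 = 2.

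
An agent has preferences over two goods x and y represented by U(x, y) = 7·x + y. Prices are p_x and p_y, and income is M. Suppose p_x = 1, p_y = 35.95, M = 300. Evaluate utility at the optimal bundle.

Linear utility — the consumer picks whichever good has higher MU/price: 7/1 = 7 vs 1/35.95 = 0.0278.
x gives more utility per dollar, so spend all income on x: x* = M/p_x, y* = 0.
Numerically: x* = 300, y* = 0.
Utility at the optimum: U(300, 0) = 2100.

V = 2100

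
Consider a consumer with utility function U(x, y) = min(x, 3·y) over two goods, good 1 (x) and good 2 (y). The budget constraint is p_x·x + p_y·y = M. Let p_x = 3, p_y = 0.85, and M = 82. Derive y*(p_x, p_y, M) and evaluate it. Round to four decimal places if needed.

With perfect complements, no substitution: consume in ratio x:y = 3:1.
Budget: p_x·x + p_y·(1/3)·x = M, so (3·p_x + p_y)·x = 3·M.
Demand: x*(p_x,p_y,M) = 3·M/(3·p_x + p_y), y* = M/(3·p_x + p_y).
Here 3·3 + 0.85 = 9.85, giving y* = 8.3249.

y* = 8.3249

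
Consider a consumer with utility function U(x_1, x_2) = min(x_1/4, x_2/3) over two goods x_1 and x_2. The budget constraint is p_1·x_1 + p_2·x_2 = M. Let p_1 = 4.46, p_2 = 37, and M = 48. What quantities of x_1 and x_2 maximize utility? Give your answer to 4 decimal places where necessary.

With perfect complements, no substitution: consume in ratio x_1:x_2 = 4:3.
Budget: p_1·x_1 + p_2·(3/4)·x_1 = M, so (4·p_1 + 3·p_2)·x_1 = 4·M.
Demand: x_1*(p_1,p_2,M) = 4·M/(4·p_1 + 3·p_2), x_2* = 3·M/(4·p_1 + 3·p_2).
Here 4·4.46 + 3·37 = 128.84, giving x_1* = 1.4902 and x_2* = 1.1177.

x_1* = 1.4902, x_2* = 1.1177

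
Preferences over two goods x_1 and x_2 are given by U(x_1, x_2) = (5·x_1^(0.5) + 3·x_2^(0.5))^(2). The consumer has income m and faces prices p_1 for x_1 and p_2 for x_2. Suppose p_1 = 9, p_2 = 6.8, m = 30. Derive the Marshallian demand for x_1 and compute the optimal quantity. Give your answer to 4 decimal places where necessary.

MRS = MU_x_1/MU_x_2 = (5/3)·(x_2/x_1)^(0.5). Set equal to p_1/p_2.
Solve for the ratio: x_2/x_1 = [(3/5)·p_1/p_2]^(2).
Substitute x_2 = (x_2/x_1)·x_1 into the budget: x_1* = m/(p_1 + p_2·(x_2/x_1)).
Numerically x_2/x_1 = 0.630623, so x_1* = 30/(9 + 6.8·0.630623) = 2.2576.

x_1* = 2.2576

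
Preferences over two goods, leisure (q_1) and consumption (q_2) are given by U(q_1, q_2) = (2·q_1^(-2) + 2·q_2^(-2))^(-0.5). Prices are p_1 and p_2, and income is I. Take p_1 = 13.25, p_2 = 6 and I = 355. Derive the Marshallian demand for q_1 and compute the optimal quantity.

MRS = MU_q_1/MU_q_2 = (q_2/q_1)^(3). Set equal to p_1/p_2.
Solve for the ratio: q_2/q_1 = [p_1/p_2]^(1/3).
Substitute q_2 = (q_2/q_1)·q_1 into the budget: q_1* = I/(p_1 + p_2·(q_2/q_1)).
Numerically q_2/q_1 = 1.302232, so q_1* = 355/(13.25 + 6·1.302232) = 16.8539.

q_1* = 16.8539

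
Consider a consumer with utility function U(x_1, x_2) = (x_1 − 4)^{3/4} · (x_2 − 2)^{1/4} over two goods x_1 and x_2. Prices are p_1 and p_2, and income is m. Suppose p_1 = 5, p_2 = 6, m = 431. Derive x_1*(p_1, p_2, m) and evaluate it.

MRS = 3·(x_2−2)/(x_1−4). Tangency with p_1/p_2 gives x_2−2 = (1/3)·(p_1/p_2)·(x_1−4).
After buying the subsistence bundle (4, 2), a share 0.75 of the remaining income goes to x_1: x_1* = 4 + 0.75·(m − 4p_1 − 2p_2)/p_1.
Discretionary income = 431 − 4·5 − 2·6 = 399; x_1* = 4 + 0.75·399/5 = 63.85.

x_1* = 63.85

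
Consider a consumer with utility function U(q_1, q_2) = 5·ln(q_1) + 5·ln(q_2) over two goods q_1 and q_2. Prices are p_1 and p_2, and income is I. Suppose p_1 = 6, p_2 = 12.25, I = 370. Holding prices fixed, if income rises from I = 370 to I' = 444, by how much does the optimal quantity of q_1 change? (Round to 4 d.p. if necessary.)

Δq_1* = 6.1667

MU_q_1/MU_q_2 = (5·q_2)/(5·q_1); tangency sets this equal to p_1/p_2.
Rearranging, p_2·q_2 = p_1·q_1. Substituting into the budget gives p_1·q_1·(1 + 1) = I.
Demand: q_1*(p_1,p_2,I) = 0.5·I/p_1 and q_2* = 0.5·I/p_2.
At p_1=6, p_2=12.25, I=370: q_1* = 0.5·370/6 = 30.8333.
At I' = 444: q_1* = 37. Change: 37 − 30.8333 = 6.1667.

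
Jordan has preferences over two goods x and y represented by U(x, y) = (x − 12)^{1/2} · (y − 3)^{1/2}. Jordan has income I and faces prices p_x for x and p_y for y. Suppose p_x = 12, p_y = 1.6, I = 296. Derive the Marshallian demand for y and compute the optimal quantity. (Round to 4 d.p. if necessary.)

y* = 49

This is Cobb-Douglas in (x−12, y−3): tangency gives 0.5·p_y·(y−3) = 0.5·p_x·(x−12).
After buying the subsistence bundle (12, 3), a share 0.5 of the remaining income goes to x: x* = 12 + 0.5·(I − 12p_x − 3p_y)/p_x.
Discretionary income = 296 − 12·12 − 3·1.6 = 147.2; y* = 3 + 0.5·147.2/1.6 = 49.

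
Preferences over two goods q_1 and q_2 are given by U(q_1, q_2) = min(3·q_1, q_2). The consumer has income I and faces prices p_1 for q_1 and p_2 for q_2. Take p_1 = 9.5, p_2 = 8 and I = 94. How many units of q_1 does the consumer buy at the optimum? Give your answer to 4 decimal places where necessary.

q_1* = 2.806

Leontief preferences: the optimum is at the kink where q_1/1 = q_2/3, i.e. q_2 = 3·q_1.
Budget: p_1·q_1 + p_2·3·q_1 = I, so (p_1 + 3·p_2)·q_1 = I.
Demand: q_1*(p_1,p_2,I) = I/(p_1 + 3·p_2), q_2* = 3·I/(p_1 + 3·p_2).
Here 9.5 + 3·8 = 33.5, giving q_1* = 2.806.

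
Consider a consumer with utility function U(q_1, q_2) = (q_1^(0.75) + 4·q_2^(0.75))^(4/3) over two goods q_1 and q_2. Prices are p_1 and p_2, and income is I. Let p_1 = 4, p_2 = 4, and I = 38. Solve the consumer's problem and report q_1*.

q_1* = 0.037

MRS = MU_q_1/MU_q_2 = (1/4)·(q_2/q_1)^(0.25). Set equal to p_1/p_2.
Solve for the ratio: q_2/q_1 = [4·p_1/p_2]^(4).
With the ratio pinned down, the budget gives q_1* = I/(p_1 + p_2·(q_2/q_1)) and q_2* = (q_2/q_1)·q_1*.
Numerically q_2/q_1 = 256, so q_1* = 38/(4 + 4·256) = 0.037.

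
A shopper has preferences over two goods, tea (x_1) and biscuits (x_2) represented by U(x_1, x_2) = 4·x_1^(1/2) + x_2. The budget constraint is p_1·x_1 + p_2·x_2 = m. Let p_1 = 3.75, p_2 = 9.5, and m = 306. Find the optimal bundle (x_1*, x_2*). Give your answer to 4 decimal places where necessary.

MU_x_1 = 2/√x_1, MU_x_2 = 1. Tangency: 2/√x_1 = p_1/p_2.
Thus x_1* = (2·p_2/p_1)² — independent of m — with the rest of income spent on x_2.
Plugging in: x_1* = (2·9.5/3.75)² = 25.6711, x_2* = 22.0772.

x_1* = 25.6711, x_2* = 22.0772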